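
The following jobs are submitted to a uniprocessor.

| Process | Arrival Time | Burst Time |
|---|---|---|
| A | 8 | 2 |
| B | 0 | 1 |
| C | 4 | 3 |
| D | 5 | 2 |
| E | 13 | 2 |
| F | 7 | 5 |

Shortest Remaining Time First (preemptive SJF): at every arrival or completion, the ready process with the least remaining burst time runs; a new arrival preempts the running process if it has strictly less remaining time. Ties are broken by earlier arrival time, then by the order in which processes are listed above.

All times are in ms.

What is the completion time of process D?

Schedule: | B 0-1 | idle 1-4 | C 4-7 | D 7-9 | A 9-11 | F 11-13 | E 13-15 | F 15-18 |
Completion: A=11  B=1  C=7  D=9  E=15  F=18
Turnaround (C−A): A=3  B=1  C=3  D=4  E=2  F=11

9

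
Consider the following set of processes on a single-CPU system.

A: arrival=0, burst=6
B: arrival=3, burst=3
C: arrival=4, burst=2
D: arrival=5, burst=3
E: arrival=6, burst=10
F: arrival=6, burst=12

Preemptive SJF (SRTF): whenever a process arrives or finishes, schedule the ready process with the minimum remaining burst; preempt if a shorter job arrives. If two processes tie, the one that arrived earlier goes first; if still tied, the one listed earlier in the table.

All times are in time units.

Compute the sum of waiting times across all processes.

Gantt: | A 0-6 | C 6-8 | B 8-11 | D 11-14 | E 14-24 | F 24-36 |
Completion: A=6  B=11  C=8  D=14  E=24  F=36
Turnaround (C−A): A=6  B=8  C=4  D=9  E=18  F=30
Waiting = turnaround − burst: A=0, B=5, C=2, D=6, E=8, F=18
Total waiting = 0 + 5 + 2 + 6 + 8 + 18 = 39

39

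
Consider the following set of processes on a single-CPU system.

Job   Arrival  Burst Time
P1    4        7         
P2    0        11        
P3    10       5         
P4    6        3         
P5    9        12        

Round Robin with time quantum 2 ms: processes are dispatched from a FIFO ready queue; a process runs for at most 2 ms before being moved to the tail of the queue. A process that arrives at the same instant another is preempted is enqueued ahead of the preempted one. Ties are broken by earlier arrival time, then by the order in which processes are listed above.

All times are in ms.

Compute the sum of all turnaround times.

Gantt: | P2 0-4 | P1 4-6 | P2 6-8 | P4 8-10 | P1 10-12 | P2 12-14 | P5 14-16 | P3 16-18 | P4 18-19 | P1 19-21 | P2 21-23 | P5 23-25 | P3 25-27 | P1 27-28 | P2 28-29 | P5 29-31 | P3 31-32 | P5 32-38 |
Completion: P1=28  P2=29  P3=32  P4=19  P5=38
Turnaround = completion − arrival: P1=24, P2=29, P3=22, P4=13, P5=29
Total turnaround = 24 + 29 + 22 + 13 + 29 = 117

117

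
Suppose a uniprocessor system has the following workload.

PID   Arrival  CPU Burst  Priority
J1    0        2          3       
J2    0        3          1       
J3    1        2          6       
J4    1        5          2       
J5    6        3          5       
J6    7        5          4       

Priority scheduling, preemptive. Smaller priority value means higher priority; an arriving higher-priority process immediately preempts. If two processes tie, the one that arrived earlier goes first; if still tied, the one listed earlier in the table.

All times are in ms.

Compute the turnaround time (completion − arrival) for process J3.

19

Gantt: | J2 0-3 | J4 3-8 | J1 8-10 | J6 10-15 | J5 15-18 | J3 18-20 |
Completion: J1=10  J2=3  J3=20  J4=8  J5=18  J6=15
Turnaround(J3) = completion − arrival = 20 − 1 = 19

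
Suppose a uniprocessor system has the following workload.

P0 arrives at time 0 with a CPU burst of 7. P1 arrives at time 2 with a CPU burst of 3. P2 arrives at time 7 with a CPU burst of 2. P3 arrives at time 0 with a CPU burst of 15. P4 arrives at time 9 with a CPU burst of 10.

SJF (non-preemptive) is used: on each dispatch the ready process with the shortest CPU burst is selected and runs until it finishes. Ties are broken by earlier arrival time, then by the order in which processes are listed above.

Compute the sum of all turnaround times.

Gantt: | P0 0-7 | P2 7-9 | P1 9-12 | P4 12-22 | P3 22-37 |
Completion: P0=7  P1=12  P2=9  P3=37  P4=22
Turnaround = completion − arrival: P0=7, P1=10, P2=2, P3=37, P4=13
Total turnaround = 7 + 10 + 2 + 37 + 13 = 69

69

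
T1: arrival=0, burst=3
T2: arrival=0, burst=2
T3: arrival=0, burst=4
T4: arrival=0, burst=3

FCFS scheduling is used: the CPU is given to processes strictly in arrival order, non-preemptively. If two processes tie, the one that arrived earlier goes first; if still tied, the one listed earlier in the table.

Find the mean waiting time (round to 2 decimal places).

4.25

Gantt: | T1 0-3 | T2 3-5 | T3 5-9 | T4 9-12 |
Completion: T1=3  T2=5  T3=9  T4=12
Turnaround (C−A): T1=3  T2=5  T3=9  T4=12
Waiting times: T1=0, T2=3, T3=5, T4=9
Average waiting = (0+3+5+9) / 4 = 17/4 = 4.25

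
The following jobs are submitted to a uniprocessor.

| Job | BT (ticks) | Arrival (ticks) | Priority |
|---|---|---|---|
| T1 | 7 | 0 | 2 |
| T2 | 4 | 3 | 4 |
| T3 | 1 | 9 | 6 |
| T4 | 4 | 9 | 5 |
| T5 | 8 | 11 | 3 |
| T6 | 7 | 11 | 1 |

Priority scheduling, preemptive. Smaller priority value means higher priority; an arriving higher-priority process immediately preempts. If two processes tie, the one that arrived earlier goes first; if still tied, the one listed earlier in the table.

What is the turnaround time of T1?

Schedule: | T1 0-7 | T2 7-11 | T6 11-18 | T5 18-26 | T4 26-30 | T3 30-31 |
Completion: T1=7  T2=11  T3=31  T4=30  T5=26  T6=18
Turnaround (C−A): T1=7  T2=8  T3=22  T4=21  T5=15  T6=7
Turnaround(T1) = completion − arrival = 7 − 0 = 7

7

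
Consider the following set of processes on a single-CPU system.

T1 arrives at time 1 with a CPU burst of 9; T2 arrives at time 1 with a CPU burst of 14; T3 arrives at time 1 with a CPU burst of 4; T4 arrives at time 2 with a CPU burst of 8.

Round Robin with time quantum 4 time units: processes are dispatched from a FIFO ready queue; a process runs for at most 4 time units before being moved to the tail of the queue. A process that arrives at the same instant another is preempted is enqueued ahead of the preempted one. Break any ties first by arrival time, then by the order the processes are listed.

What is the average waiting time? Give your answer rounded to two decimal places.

17.00

Gantt: | idle 0-1 | T1 1-5 | T2 5-9 | T3 9-13 | T4 13-17 | T1 17-21 | T2 21-25 | T4 25-29 | T1 29-30 | T2 30-36 |
Completion: T1=30  T2=36  T3=13  T4=29
Turnaround (C−A): T1=29  T2=35  T3=12  T4=27
Waiting times: T1=20, T2=21, T3=8, T4=19
Average waiting = (20+21+8+19) / 4 = 68/4 = 17.00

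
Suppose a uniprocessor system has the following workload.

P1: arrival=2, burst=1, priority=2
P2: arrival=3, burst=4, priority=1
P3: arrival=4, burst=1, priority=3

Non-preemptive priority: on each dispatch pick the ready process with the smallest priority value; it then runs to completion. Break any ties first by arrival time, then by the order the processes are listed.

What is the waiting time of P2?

0

Gantt: | idle 0-2 | P1 2-3 | P2 3-7 | P3 7-8 |
Completion: P1=3  P2=7  P3=8
Turnaround (C−A): P1=1  P2=4  P3=4
Waiting(P2) = turnaround − burst = 4 − 4 = 0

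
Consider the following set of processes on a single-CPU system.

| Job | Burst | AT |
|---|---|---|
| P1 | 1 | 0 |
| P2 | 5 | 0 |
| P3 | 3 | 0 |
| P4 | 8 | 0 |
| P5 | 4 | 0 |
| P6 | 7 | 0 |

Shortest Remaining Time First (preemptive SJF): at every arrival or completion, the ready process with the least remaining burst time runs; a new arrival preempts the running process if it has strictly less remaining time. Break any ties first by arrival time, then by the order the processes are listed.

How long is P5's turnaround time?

8

Gantt: | P1 0-1 | P3 1-4 | P5 4-8 | P2 8-13 | P6 13-20 | P4 20-28 |
Completion: P1=1  P2=13  P3=4  P4=28  P5=8  P6=20
Turnaround (C−A): P1=1  P2=13  P3=4  P4=28  P5=8  P6=20
Turnaround(P5) = completion − arrival = 8 − 0 = 8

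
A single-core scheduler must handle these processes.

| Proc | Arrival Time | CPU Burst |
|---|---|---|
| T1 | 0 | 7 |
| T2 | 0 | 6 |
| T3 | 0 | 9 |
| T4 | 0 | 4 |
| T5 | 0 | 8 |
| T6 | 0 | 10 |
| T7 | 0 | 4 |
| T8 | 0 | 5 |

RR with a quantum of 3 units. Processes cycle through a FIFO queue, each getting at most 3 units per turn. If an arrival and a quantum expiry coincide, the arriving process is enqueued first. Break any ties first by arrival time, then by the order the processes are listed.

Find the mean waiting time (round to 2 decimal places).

Schedule: | T1 0-3 | T2 3-6 | T3 6-9 | T4 9-12 | T5 12-15 | T6 15-18 | T7 18-21 | T8 21-24 | T1 24-27 | T2 27-30 | T3 30-33 | T4 33-34 | T5 34-37 | T6 37-40 | T7 40-41 | T8 41-43 | T1 43-44 | T3 44-47 | T5 47-49 | T6 49-53 |
Completion: T1=44  T2=30  T3=47  T4=34  T5=49  T6=53  T7=41  T8=43
Waiting times: T1=37, T2=24, T3=38, T4=30, T5=41, T6=43, T7=37, T8=38
Average waiting = (37+24+38+30+41+43+37+38) / 8 = 288/8 = 36.00

36.00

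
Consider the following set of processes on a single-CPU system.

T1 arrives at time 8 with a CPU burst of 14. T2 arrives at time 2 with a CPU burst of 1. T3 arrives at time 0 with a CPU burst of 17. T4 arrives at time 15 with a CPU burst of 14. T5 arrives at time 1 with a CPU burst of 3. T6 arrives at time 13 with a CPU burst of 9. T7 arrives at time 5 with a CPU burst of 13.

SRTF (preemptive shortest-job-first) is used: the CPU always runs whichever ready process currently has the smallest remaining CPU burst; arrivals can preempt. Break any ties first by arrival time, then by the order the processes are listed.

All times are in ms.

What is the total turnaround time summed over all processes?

Schedule: | T3 0-1 | T5 1-2 | T2 2-3 | T5 3-5 | T7 5-18 | T6 18-27 | T1 27-41 | T4 41-55 | T3 55-71 |
Completion: T1=41  T2=3  T3=71  T4=55  T5=5  T6=27  T7=18
Turnaround (C−A): T1=33  T2=1  T3=71  T4=40  T5=4  T6=14  T7=13
Turnaround = completion − arrival: T1=33, T2=1, T3=71, T4=40, T5=4, T6=14, T7=13
Total turnaround = 33 + 1 + 71 + 40 + 4 + 14 + 13 = 176

176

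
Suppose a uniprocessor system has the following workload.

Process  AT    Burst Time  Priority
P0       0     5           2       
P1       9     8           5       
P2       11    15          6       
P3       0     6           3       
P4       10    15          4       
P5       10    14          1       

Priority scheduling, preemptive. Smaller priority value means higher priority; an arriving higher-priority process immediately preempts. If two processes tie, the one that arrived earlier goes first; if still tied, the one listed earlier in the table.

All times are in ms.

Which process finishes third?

P3

Gantt: | P0 0-5 | P3 5-10 | P5 10-24 | P3 24-25 | P4 25-40 | P1 40-48 | P2 48-63 |
Completion: P0=5  P1=48  P2=63  P3=25  P4=40  P5=24
Turnaround (C−A): P0=5  P1=39  P2=52  P3=25  P4=30  P5=14
Finish order: P0 → P5 → P3 → P4 → P1 → P2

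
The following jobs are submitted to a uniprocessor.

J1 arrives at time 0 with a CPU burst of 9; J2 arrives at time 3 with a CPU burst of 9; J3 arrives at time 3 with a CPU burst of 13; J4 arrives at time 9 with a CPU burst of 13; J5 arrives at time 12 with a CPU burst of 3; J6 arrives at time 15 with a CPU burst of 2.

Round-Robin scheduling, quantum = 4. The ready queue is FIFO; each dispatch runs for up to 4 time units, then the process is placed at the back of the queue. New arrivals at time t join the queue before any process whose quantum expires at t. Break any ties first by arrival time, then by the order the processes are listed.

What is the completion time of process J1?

Gantt: | J1 0-4 | J2 4-8 | J3 8-12 | J1 12-16 | J2 16-20 | J4 20-24 | J5 24-27 | J3 27-31 | J6 31-33 | J1 33-34 | J2 34-35 | J4 35-39 | J3 39-43 | J4 43-47 | J3 47-48 | J4 48-49 |
Completion: J1=34  J2=35  J3=48  J4=49  J5=27  J6=33
Turnaround (C−A): J1=34  J2=32  J3=45  J4=40  J5=15  J6=18

34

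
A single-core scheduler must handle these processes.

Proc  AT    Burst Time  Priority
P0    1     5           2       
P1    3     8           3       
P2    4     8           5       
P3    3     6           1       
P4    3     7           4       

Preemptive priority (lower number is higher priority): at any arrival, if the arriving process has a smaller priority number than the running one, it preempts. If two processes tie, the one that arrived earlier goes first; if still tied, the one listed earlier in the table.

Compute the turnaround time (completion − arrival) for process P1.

17

Schedule: | idle 0-1 | P0 1-3 | P3 3-9 | P0 9-12 | P1 12-20 | P4 20-27 | P2 27-35 |
Completion: P0=12  P1=20  P2=35  P3=9  P4=27
Turnaround (C−A): P0=11  P1=17  P2=31  P3=6  P4=24
Turnaround(P1) = completion − arrival = 20 − 3 = 17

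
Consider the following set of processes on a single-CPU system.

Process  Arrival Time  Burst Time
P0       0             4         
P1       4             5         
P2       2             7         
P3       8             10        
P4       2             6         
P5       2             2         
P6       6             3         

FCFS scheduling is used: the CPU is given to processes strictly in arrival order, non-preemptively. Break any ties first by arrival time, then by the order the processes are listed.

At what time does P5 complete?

Gantt: | P0 0-4 | P2 4-11 | P4 11-17 | P5 17-19 | P1 19-24 | P6 24-27 | P3 27-37 |
Completion: P0=4  P1=24  P2=11  P3=37  P4=17  P5=19  P6=27
Turnaround (C−A): P0=4  P1=20  P2=9  P3=29  P4=15  P5=17  P6=21

19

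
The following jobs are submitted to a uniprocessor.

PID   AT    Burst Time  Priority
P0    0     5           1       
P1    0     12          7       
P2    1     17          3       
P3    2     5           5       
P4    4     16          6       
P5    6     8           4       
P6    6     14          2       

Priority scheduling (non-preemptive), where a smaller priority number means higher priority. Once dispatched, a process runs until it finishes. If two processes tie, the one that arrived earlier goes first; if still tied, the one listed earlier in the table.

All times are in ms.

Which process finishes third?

P6

Gantt: | P0 0-5 | P2 5-22 | P6 22-36 | P5 36-44 | P3 44-49 | P4 49-65 | P1 65-77 |
Completion: P0=5  P1=77  P2=22  P3=49  P4=65  P5=44  P6=36
Turnaround (C−A): P0=5  P1=77  P2=21  P3=47  P4=61  P5=38  P6=30
Finish order: P0 → P2 → P6 → P5 → P3 → P4 → P1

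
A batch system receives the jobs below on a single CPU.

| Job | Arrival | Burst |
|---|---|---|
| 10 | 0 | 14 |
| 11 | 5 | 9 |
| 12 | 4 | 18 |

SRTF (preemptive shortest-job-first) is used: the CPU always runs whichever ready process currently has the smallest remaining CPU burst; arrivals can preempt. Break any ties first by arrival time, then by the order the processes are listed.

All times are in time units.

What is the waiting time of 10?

Schedule: | 10 0-14 | 11 14-23 | 12 23-41 |
Completion: 10=14  11=23  12=41
Waiting(10) = turnaround − burst = 14 − 14 = 0

0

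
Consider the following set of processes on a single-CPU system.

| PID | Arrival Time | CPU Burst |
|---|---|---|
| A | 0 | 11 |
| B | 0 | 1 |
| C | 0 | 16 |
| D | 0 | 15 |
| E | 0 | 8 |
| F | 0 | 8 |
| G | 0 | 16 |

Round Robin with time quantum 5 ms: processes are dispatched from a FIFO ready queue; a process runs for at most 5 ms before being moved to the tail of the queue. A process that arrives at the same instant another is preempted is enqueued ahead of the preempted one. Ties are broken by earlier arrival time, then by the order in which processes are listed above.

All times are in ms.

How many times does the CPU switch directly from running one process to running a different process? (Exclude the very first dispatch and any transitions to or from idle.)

18

Schedule: | A 0-5 | B 5-6 | C 6-11 | D 11-16 | E 16-21 | F 21-26 | G 26-31 | A 31-36 | C 36-41 | D 41-46 | E 46-49 | F 49-52 | G 52-57 | A 57-58 | C 58-63 | D 63-68 | G 68-73 | C 73-74 | G 74-75 |
Completion: A=58  B=6  C=74  D=68  E=49  F=52  G=75
Turnaround (C−A): A=58  B=6  C=74  D=68  E=49  F=52  G=75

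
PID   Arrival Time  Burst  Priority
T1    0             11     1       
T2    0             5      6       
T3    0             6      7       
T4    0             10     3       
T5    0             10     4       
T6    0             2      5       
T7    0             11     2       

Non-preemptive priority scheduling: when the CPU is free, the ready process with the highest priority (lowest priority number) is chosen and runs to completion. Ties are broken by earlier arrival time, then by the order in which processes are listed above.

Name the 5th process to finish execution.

T6

Timeline: | T1 0-11 | T7 11-22 | T4 22-32 | T5 32-42 | T6 42-44 | T2 44-49 | T3 49-55 |
Completion: T1=11  T2=49  T3=55  T4=32  T5=42  T6=44  T7=22
Turnaround (C−A): T1=11  T2=49  T3=55  T4=32  T5=42  T6=44  T7=22
Finish order: T1 → T7 → T4 → T5 → T6 → T2 → T3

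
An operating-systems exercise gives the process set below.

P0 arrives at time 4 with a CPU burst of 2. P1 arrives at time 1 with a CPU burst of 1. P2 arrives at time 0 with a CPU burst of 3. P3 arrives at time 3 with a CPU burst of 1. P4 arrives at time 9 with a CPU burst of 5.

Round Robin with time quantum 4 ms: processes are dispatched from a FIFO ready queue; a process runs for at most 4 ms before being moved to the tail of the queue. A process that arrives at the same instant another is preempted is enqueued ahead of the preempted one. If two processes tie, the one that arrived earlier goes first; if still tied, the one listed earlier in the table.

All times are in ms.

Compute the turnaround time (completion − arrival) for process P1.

3

Timeline: | P2 0-3 | P1 3-4 | P3 4-5 | P0 5-7 | idle 7-9 | P4 9-14 |
Completion: P0=7  P1=4  P2=3  P3=5  P4=14
Turnaround (C−A): P0=3  P1=3  P2=3  P3=2  P4=5
Turnaround(P1) = completion − arrival = 4 − 1 = 3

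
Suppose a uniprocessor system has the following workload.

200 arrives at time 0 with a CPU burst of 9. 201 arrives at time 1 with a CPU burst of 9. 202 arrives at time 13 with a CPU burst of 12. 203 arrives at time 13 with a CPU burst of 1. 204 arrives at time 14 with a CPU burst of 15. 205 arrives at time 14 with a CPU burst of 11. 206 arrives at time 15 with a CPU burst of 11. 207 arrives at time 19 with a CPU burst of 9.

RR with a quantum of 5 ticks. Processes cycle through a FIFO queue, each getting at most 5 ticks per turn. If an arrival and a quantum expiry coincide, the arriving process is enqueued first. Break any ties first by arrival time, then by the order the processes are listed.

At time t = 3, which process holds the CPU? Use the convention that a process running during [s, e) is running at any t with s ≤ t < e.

Timeline: | 200 0-5 | 201 5-10 | 200 10-14 | 201 14-18 | 202 18-23 | 203 23-24 | 204 24-29 | 205 29-34 | 206 34-39 | 207 39-44 | 202 44-49 | 204 49-54 | 205 54-59 | 206 59-64 | 207 64-68 | 202 68-70 | 204 70-75 | 205 75-76 | 206 76-77 |
Completion: 200=14  201=18  202=70  203=24  204=75  205=76  206=77  207=68

200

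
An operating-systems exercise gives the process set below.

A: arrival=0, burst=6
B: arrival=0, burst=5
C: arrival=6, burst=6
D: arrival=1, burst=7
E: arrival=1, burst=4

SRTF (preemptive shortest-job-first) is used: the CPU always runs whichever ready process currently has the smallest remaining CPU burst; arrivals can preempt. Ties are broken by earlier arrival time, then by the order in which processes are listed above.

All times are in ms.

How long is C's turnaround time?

Timeline: | B 0-5 | E 5-9 | A 9-15 | C 15-21 | D 21-28 |
Completion: A=15  B=5  C=21  D=28  E=9
Turnaround(C) = completion − arrival = 21 − 6 = 15

15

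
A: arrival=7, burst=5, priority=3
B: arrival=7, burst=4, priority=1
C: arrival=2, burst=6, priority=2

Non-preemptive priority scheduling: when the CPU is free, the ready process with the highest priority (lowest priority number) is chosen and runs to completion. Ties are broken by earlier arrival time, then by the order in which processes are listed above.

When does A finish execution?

Timeline: | idle 0-2 | C 2-8 | B 8-12 | A 12-17 |
Completion: A=17  B=12  C=8
Turnaround (C−A): A=10  B=5  C=6

17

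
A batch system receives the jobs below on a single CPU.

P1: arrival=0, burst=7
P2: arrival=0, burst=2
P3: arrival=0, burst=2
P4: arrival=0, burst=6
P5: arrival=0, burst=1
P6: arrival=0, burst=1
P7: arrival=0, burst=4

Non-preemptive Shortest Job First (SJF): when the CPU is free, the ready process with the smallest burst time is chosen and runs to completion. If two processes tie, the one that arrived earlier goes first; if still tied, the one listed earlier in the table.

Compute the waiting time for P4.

10

Timeline: | P5 0-1 | P6 1-2 | P2 2-4 | P3 4-6 | P7 6-10 | P4 10-16 | P1 16-23 |
Completion: P1=23  P2=4  P3=6  P4=16  P5=1  P6=2  P7=10
Turnaround (C−A): P1=23  P2=4  P3=6  P4=16  P5=1  P6=2  P7=10
Waiting(P4) = turnaround − burst = 16 − 6 = 10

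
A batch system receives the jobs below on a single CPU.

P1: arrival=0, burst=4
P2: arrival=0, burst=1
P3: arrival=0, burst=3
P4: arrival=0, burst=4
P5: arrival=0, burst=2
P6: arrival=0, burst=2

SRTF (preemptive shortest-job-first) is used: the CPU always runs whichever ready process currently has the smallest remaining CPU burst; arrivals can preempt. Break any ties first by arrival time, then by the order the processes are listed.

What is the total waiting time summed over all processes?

Gantt: | P2 0-1 | P5 1-3 | P6 3-5 | P3 5-8 | P1 8-12 | P4 12-16 |
Completion: P1=12  P2=1  P3=8  P4=16  P5=3  P6=5
Turnaround (C−A): P1=12  P2=1  P3=8  P4=16  P5=3  P6=5
Waiting = turnaround − burst: P1=8, P2=0, P3=5, P4=12, P5=1, P6=3
Total waiting = 8 + 0 + 5 + 12 + 1 + 3 = 29

29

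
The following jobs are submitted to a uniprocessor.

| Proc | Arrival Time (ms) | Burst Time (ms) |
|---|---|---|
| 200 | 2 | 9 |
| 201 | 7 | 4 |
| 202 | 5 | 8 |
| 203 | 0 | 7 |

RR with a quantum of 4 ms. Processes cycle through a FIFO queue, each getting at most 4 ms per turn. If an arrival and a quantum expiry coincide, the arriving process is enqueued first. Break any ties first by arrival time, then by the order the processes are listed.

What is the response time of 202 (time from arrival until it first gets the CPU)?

Timeline: | 203 0-4 | 200 4-8 | 203 8-11 | 202 11-15 | 201 15-19 | 200 19-23 | 202 23-27 | 200 27-28 |
Completion: 200=28  201=19  202=27  203=11
Response(202) = first start − arrival = 11 − 5 = 6

6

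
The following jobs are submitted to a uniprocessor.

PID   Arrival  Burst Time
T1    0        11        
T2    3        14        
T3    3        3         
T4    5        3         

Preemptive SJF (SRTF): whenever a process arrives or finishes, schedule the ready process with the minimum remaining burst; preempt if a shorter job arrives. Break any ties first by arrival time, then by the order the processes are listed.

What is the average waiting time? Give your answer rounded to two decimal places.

Timeline: | T1 0-3 | T3 3-6 | T4 6-9 | T1 9-17 | T2 17-31 |
Completion: T1=17  T2=31  T3=6  T4=9
Turnaround (C−A): T1=17  T2=28  T3=3  T4=4
Waiting times: T1=6, T2=14, T3=0, T4=1
Average waiting = (6+14+0+1) / 4 = 21/4 = 5.25

5.25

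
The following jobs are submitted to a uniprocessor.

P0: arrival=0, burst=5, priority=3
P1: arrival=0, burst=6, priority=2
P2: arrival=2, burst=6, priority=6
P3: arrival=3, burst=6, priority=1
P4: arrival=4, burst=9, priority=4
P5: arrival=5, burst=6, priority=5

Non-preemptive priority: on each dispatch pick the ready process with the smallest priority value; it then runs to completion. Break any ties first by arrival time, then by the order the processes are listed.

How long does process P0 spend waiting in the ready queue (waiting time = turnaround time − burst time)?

12

Schedule: | P1 0-6 | P3 6-12 | P0 12-17 | P4 17-26 | P5 26-32 | P2 32-38 |
Completion: P0=17  P1=6  P2=38  P3=12  P4=26  P5=32
Waiting(P0) = turnaround − burst = 17 − 5 = 12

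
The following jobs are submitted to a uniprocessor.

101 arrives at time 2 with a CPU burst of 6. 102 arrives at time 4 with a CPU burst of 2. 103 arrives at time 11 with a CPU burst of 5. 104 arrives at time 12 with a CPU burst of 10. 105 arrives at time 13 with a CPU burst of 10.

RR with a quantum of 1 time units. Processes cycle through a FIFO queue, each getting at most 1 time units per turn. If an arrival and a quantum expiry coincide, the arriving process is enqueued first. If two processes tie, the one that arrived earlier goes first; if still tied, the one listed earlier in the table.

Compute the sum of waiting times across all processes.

36

Gantt: | idle 0-2 | 101 2-4 | 102 4-5 | 101 5-6 | 102 6-7 | 101 7-10 | idle 10-11 | 103 11-12 | 104 12-13 | 103 13-14 | 105 14-15 | 104 15-16 | 103 16-17 | 105 17-18 | 104 18-19 | 103 19-20 | 105 20-21 | 104 21-22 | 103 22-23 | 105 23-24 | 104 24-25 | 105 25-26 | 104 26-27 | 105 27-28 | 104 28-29 | 105 29-30 | 104 30-31 | 105 31-32 | 104 32-33 | 105 33-34 | 104 34-35 | 105 35-36 |
Completion: 101=10  102=7  103=23  104=35  105=36
Waiting = turnaround − burst: 101=2, 102=1, 103=7, 104=13, 105=13
Total waiting = 2 + 1 + 7 + 13 + 13 = 36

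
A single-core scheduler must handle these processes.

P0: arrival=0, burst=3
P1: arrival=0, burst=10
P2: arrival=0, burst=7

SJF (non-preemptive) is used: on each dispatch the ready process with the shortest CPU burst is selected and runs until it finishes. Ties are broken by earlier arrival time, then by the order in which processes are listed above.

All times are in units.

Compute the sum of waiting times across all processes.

13

Schedule: | P0 0-3 | P2 3-10 | P1 10-20 |
Completion: P0=3  P1=20  P2=10
Waiting = turnaround − burst: P0=0, P1=10, P2=3
Total waiting = 0 + 10 + 3 = 13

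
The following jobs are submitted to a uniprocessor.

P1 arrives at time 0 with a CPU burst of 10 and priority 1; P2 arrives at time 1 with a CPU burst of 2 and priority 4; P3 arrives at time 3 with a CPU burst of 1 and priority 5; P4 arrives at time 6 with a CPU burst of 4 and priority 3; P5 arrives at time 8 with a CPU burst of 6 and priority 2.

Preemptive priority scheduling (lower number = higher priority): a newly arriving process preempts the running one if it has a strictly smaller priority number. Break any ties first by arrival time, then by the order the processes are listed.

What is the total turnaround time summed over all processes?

73

Gantt: | P1 0-10 | P5 10-16 | P4 16-20 | P2 20-22 | P3 22-23 |
Completion: P1=10  P2=22  P3=23  P4=20  P5=16
Turnaround = completion − arrival: P1=10, P2=21, P3=20, P4=14, P5=8
Total turnaround = 10 + 21 + 20 + 14 + 8 = 73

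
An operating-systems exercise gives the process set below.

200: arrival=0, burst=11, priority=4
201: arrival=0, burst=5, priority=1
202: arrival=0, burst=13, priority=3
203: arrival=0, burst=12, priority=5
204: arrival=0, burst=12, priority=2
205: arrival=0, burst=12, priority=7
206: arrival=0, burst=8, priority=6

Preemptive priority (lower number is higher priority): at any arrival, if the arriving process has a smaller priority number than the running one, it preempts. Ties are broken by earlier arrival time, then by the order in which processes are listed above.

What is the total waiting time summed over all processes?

Schedule: | 201 0-5 | 204 5-17 | 202 17-30 | 200 30-41 | 203 41-53 | 206 53-61 | 205 61-73 |
Completion: 200=41  201=5  202=30  203=53  204=17  205=73  206=61
Waiting = turnaround − burst: 200=30, 201=0, 202=17, 203=41, 204=5, 205=61, 206=53
Total waiting = 30 + 0 + 17 + 41 + 5 + 61 + 53 = 207

207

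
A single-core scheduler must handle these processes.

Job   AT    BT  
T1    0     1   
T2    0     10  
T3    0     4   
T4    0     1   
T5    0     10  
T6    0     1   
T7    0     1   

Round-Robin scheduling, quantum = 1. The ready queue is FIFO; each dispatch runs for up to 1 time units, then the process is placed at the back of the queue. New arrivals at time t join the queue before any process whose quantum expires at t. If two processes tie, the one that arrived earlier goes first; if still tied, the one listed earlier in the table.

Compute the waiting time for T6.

5

Schedule: | T1 0-1 | T2 1-2 | T3 2-3 | T4 3-4 | T5 4-5 | T6 5-6 | T7 6-7 | T2 7-8 | T3 8-9 | T5 9-10 | T2 10-11 | T3 11-12 | T5 12-13 | T2 13-14 | T3 14-15 | T5 15-16 | T2 16-17 | T5 17-18 | T2 18-19 | T5 19-20 | T2 20-21 | T5 21-22 | T2 22-23 | T5 23-24 | T2 24-25 | T5 25-26 | T2 26-27 | T5 27-28 |
Completion: T1=1  T2=27  T3=15  T4=4  T5=28  T6=6  T7=7
Turnaround (C−A): T1=1  T2=27  T3=15  T4=4  T5=28  T6=6  T7=7
Waiting(T6) = turnaround − burst = 6 − 1 = 5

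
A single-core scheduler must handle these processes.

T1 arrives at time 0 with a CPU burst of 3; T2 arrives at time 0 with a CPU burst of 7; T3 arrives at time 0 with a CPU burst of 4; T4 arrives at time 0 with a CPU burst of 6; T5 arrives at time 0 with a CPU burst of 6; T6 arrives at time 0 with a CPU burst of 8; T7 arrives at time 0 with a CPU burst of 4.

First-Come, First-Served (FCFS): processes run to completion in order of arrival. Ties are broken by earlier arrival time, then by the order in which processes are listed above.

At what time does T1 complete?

Timeline: | T1 0-3 | T2 3-10 | T3 10-14 | T4 14-20 | T5 20-26 | T6 26-34 | T7 34-38 |
Completion: T1=3  T2=10  T3=14  T4=20  T5=26  T6=34  T7=38

3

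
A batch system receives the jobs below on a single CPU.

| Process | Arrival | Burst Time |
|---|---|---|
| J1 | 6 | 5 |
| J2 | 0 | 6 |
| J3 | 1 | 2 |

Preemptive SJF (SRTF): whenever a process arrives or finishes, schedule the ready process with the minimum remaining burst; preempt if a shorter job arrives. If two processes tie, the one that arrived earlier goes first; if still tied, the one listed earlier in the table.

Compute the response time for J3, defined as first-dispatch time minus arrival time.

0

Gantt: | J2 0-1 | J3 1-3 | J2 3-8 | J1 8-13 |
Completion: J1=13  J2=8  J3=3
Turnaround (C−A): J1=7  J2=8  J3=2
Response(J3) = first start − arrival = 1 − 1 = 0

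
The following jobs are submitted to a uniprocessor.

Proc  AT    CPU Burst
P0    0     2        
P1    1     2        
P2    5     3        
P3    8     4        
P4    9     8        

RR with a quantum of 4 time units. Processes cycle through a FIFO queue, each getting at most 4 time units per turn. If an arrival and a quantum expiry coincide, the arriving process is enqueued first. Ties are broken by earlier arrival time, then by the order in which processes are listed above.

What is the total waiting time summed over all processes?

4

Schedule: | P0 0-2 | P1 2-4 | idle 4-5 | P2 5-8 | P3 8-12 | P4 12-20 |
Completion: P0=2  P1=4  P2=8  P3=12  P4=20
Turnaround (C−A): P0=2  P1=3  P2=3  P3=4  P4=11
Waiting = turnaround − burst: P0=0, P1=1, P2=0, P3=0, P4=3
Total waiting = 0 + 1 + 0 + 0 + 3 = 4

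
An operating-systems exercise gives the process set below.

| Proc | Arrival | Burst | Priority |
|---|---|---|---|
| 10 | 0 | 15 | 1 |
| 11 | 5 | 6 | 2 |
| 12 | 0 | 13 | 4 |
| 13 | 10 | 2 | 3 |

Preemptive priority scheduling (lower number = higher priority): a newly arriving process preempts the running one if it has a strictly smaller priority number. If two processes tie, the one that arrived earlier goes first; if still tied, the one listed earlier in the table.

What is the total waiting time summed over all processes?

Gantt: | 10 0-15 | 11 15-21 | 13 21-23 | 12 23-36 |
Completion: 10=15  11=21  12=36  13=23
Waiting = turnaround − burst: 10=0, 11=10, 12=23, 13=11
Total waiting = 0 + 10 + 23 + 11 = 44

44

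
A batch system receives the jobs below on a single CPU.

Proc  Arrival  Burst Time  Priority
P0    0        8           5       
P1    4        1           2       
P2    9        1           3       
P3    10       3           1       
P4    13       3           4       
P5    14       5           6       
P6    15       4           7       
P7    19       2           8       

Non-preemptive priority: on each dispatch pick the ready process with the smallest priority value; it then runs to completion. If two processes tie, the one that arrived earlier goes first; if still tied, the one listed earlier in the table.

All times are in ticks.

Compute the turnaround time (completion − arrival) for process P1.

5

Gantt: | P0 0-8 | P1 8-9 | P2 9-10 | P3 10-13 | P4 13-16 | P5 16-21 | P6 21-25 | P7 25-27 |
Completion: P0=8  P1=9  P2=10  P3=13  P4=16  P5=21  P6=25  P7=27
Turnaround (C−A): P0=8  P1=5  P2=1  P3=3  P4=3  P5=7  P6=10  P7=8
Turnaround(P1) = completion − arrival = 9 − 4 = 5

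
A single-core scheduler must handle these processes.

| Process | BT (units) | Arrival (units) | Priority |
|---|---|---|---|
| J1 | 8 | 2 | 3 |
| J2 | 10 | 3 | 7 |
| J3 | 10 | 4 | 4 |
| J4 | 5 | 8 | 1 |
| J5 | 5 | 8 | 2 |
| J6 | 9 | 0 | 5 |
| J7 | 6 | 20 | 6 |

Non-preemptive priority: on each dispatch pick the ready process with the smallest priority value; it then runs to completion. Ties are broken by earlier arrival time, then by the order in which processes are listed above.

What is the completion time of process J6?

9

Timeline: | J6 0-9 | J4 9-14 | J5 14-19 | J1 19-27 | J3 27-37 | J7 37-43 | J2 43-53 |
Completion: J1=27  J2=53  J3=37  J4=14  J5=19  J6=9  J7=43
Turnaround (C−A): J1=25  J2=50  J3=33  J4=6  J5=11  J6=9  J7=23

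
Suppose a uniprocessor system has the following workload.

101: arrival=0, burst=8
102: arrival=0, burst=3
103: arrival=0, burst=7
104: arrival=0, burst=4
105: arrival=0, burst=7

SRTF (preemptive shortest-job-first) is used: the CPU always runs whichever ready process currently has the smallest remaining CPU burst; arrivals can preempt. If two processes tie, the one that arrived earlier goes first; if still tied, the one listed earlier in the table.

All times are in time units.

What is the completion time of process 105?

21

Schedule: | 102 0-3 | 104 3-7 | 103 7-14 | 105 14-21 | 101 21-29 |
Completion: 101=29  102=3  103=14  104=7  105=21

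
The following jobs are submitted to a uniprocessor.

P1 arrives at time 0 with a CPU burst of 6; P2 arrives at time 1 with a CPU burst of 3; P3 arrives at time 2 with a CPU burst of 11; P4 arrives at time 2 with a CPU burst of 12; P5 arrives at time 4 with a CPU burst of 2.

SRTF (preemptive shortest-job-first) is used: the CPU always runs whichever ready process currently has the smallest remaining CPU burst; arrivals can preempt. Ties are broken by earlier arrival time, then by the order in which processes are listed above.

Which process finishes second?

P5

Gantt: | P1 0-1 | P2 1-4 | P5 4-6 | P1 6-11 | P3 11-22 | P4 22-34 |
Completion: P1=11  P2=4  P3=22  P4=34  P5=6
Finish order: P2 → P5 → P1 → P3 → P4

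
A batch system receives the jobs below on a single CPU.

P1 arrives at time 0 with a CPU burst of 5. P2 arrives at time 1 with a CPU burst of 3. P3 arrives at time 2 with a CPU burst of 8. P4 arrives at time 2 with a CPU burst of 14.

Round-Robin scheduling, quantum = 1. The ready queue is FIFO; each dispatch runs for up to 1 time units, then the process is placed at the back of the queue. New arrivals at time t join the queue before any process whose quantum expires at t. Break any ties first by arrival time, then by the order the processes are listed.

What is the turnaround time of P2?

Timeline: | P1 0-1 | P2 1-2 | P1 2-3 | P3 3-4 | P4 4-5 | P2 5-6 | P1 6-7 | P3 7-8 | P4 8-9 | P2 9-10 | P1 10-11 | P3 11-12 | P4 12-13 | P1 13-14 | P3 14-15 | P4 15-16 | P3 16-17 | P4 17-18 | P3 18-19 | P4 19-20 | P3 20-21 | P4 21-22 | P3 22-23 | P4 23-30 |
Completion: P1=14  P2=10  P3=23  P4=30
Turnaround (C−A): P1=14  P2=9  P3=21  P4=28
Turnaround(P2) = completion − arrival = 10 − 1 = 9

9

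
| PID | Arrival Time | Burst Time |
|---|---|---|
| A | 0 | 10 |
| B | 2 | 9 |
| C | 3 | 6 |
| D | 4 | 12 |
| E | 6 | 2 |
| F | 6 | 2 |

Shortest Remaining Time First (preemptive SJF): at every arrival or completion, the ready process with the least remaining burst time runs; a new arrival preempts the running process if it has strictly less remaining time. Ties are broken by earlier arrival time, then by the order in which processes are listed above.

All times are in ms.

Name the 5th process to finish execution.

Timeline: | A 0-3 | C 3-6 | E 6-8 | F 8-10 | C 10-13 | A 13-20 | B 20-29 | D 29-41 |
Completion: A=20  B=29  C=13  D=41  E=8  F=10
Finish order: E → F → C → A → B → D

B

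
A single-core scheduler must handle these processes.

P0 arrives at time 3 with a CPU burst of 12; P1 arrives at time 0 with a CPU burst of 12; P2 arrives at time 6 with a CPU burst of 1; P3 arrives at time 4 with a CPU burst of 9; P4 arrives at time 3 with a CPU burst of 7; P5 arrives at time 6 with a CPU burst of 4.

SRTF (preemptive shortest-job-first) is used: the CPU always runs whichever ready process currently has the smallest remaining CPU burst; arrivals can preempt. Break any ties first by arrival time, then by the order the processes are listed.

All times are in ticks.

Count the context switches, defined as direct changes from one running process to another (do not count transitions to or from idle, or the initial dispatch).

Schedule: | P1 0-3 | P4 3-6 | P2 6-7 | P4 7-11 | P5 11-15 | P1 15-24 | P3 24-33 | P0 33-45 |
Completion: P0=45  P1=24  P2=7  P3=33  P4=11  P5=15

7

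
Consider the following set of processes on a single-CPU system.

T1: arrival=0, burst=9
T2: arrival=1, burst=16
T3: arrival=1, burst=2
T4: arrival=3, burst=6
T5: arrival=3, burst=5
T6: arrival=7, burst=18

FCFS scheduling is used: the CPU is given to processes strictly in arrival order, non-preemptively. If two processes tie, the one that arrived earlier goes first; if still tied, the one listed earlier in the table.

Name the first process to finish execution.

T1

Schedule: | T1 0-9 | T2 9-25 | T3 25-27 | T4 27-33 | T5 33-38 | T6 38-56 |
Completion: T1=9  T2=25  T3=27  T4=33  T5=38  T6=56
Turnaround (C−A): T1=9  T2=24  T3=26  T4=30  T5=35  T6=49
Finish order: T1 → T2 → T3 → T4 → T5 → T6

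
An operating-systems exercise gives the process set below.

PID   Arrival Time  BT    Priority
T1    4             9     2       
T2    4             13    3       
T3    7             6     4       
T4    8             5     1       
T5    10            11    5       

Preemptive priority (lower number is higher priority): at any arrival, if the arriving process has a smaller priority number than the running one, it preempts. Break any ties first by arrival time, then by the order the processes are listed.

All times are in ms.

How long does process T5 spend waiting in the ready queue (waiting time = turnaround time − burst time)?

Timeline: | idle 0-4 | T1 4-8 | T4 8-13 | T1 13-18 | T2 18-31 | T3 31-37 | T5 37-48 |
Completion: T1=18  T2=31  T3=37  T4=13  T5=48
Waiting(T5) = turnaround − burst = 38 − 11 = 27

27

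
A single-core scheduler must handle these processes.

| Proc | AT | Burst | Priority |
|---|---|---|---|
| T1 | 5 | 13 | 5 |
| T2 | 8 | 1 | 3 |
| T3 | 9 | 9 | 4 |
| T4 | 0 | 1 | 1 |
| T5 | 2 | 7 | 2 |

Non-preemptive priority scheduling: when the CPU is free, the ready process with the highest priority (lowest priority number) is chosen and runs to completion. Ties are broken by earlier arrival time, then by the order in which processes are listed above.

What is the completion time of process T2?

10

Gantt: | T4 0-1 | idle 1-2 | T5 2-9 | T2 9-10 | T3 10-19 | T1 19-32 |
Completion: T1=32  T2=10  T3=19  T4=1  T5=9
Turnaround (C−A): T1=27  T2=2  T3=10  T4=1  T5=7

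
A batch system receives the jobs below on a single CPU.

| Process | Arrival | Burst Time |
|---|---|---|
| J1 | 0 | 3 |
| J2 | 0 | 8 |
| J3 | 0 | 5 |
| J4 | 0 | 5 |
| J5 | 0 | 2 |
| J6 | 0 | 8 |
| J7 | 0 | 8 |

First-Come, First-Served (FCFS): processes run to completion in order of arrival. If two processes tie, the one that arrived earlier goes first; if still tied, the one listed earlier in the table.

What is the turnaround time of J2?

11

Gantt: | J1 0-3 | J2 3-11 | J3 11-16 | J4 16-21 | J5 21-23 | J6 23-31 | J7 31-39 |
Completion: J1=3  J2=11  J3=16  J4=21  J5=23  J6=31  J7=39
Turnaround(J2) = completion − arrival = 11 − 0 = 11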